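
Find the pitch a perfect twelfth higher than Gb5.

Db7

Counting five letter names plus an octave up from G lands on D.
A perfect twelfth is 19 semitones; 19 semitones up from Gb5 gives Db7.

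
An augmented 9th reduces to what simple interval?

augmented 2nd

Subtracting seven from the interval number removes an octave: 9 − 7 = 2.
That makes an augmented ninth a compound augmented second — an octave plus an augmented second.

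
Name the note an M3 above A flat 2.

C 3

Three letter names up from A: C.
A major third is 4 semitones; 4 semitones up from Ab2 gives C3.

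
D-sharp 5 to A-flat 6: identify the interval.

D to A spans five letter names (D-E-F-G-A), plus an octave, so the interval is some kind of twelfth.
The perfect twelfth is 19 semitones; here we have 17, two semitones narrower: doubly diminished.
(Equivalently, a compound doubly diminished fifth: a doubly diminished fifth plus an octave.)

dd12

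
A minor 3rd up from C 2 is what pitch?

Three letter names up from C: E.
Moving 3 semitones up from C2 (the size of a minor third) reaches Eb2.

E-flat 2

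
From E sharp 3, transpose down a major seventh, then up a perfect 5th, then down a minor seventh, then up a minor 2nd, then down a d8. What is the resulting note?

Down a major seventh from E#3: F#2 (11 semitones down).
A perfect fifth up from F#2 is C#3.
Down a minor seventh from C#3: D#2 (10 semitones down).
D#2 up a minor second → E2 (1 semitone).
E2 down a diminished octave → E#1 (11 semitones).

E sharp 1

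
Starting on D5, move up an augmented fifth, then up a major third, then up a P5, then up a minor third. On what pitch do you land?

An augmented fifth up from D5 is A#5.
A major third up from A#5 is C##6.
Up a perfect fifth from C##6: G##6 (7 semitones up).
Up a minor third from G##6: B#6 (3 semitones up).

B#6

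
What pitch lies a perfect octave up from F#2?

An octave keeps the letter name F, an octave up from F.
A perfect octave spans 12 semitones, so from F#2 the target pitch is F#3.

F#3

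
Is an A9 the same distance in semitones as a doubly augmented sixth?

An augmented ninth is 15 semitones but a doubly augmented sixth is 11 semitones — different sizes.

No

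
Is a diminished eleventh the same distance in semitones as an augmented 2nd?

16 semitones (diminished eleventh) vs 3 semitones (augmented second): not equal.

No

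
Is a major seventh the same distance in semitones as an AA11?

No

A major seventh spans 11 semitones; a doubly augmented eleventh spans 19 semitones. They differ by 8.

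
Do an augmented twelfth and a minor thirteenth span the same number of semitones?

Both span 20 semitones: an augmented twelfth and a minor thirteenth are the same chromatic distance.

Yes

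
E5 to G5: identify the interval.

E to G spans three letter names (E-F-G) — that makes it a third of some quality.
At 3 semitones, E5→G5 falls one short of a major third: minor.

minor third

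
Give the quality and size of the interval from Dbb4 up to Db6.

D to D is the same letter name, plus 2 octaves — that makes it a fifteenth of some quality.
A perfect fifteenth would be 24 semitones; Dbb4 to Db6 is 25, one semitone wider, so the interval is augmented.
(Equivalently, a compound augmented octave: an augmented octave plus an octave.)

augmented 15th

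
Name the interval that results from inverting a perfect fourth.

perfect fifth

Inverted interval numbers add to nine, so a fourth pairs with a fifth (4 + 5 = 9).
The quality also flips — perfect stays perfect — giving a perfect fifth.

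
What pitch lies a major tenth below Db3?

Bbb1

The tenth's letter: D down three letter names plus an octave → B.
A major tenth spans 16 semitones, so from Db3 the target pitch is Bbb1.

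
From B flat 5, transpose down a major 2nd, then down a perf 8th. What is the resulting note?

A flat 4

Bb5 down a major second → Ab5 (2 semitones).
Ab5 down a perfect octave → Ab4 (12 semitones).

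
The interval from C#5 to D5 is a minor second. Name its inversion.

The rule of nine gives the new number: 9 − 2 = 7, so a second becomes a seventh.
Quality inverts too: minor becomes major. That makes the inversion a major seventh.

major 7th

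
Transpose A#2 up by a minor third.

Three letter names up from A: C.
A minor third spans 3 semitones, so from A#2 the target pitch is C#3.

C#3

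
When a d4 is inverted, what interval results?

A5

The rule of nine gives the new number: 9 − 4 = 5, so a fourth becomes a fifth.
Quality inverts too: diminished becomes augmented. That makes the inversion an augmented fifth.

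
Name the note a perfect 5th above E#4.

Counting five letter names up from E lands on B.
Moving 7 semitones up from E#4 (the size of a perfect fifth) reaches B#4.

B#4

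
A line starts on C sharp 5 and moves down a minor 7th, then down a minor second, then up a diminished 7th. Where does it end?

C#5 down a minor seventh → D#4 (10 semitones).
A minor second down from D#4 is C##4.
A diminished seventh up from C##4 is B4.

B 4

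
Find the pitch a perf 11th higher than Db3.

Counting four letter names plus an octave up from D lands on G.
A perfect eleventh spans 17 semitones, so from Db3 the target pitch is Gb4.

Gb4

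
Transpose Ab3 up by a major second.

The second takes the letter from A up to B.
Moving 2 semitones up from Ab3 (the size of a major second) reaches Bb3.

Bb3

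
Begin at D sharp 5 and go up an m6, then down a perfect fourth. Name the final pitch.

F sharp 5

Up a minor sixth from D#5: B5 (8 semitones up).
Down a perfect fourth from B5: F#5 (5 semitones down).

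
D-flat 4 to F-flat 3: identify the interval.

Descending from Db4 to Fb3 is the same interval as ascending Fb3 to Db4.
F to D spans six letter names (F-G-A-B-C-D), so the interval is some kind of sixth.
Fb3 to Db4 is 9 semitones, matching the major sixth exactly, so the quality is major.

M6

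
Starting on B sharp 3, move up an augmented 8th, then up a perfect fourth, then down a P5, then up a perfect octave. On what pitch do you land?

A double-sharp 5

An augmented octave up from B#3 is B##4.
B##4 up a perfect fourth → E##5 (5 semitones).
E##5 down a perfect fifth → A##4 (7 semitones).
A perfect octave up from A##4 is A##5.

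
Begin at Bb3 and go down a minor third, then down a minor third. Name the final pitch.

Down a minor third from Bb3: G3 (3 semitones down).
A minor third down from G3 is E3.

E3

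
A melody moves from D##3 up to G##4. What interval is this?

D to G spans four letter names (D-E-F-G), plus an octave — that makes it an eleventh of some quality.
D##3 to G##4 is 17 semitones, matching the perfect eleventh exactly, so the quality is perfect.
(Equivalently, a compound perfect fourth: a perfect fourth plus an octave.)

perfect 11th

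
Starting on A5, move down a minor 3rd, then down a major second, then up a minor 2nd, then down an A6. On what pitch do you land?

Down a minor third from A5: F#5 (3 semitones down).
A major second down from F#5 is E5.
A minor second up from E5 is F5.
F5 down an augmented sixth → Abb4 (10 semitones).

Abb4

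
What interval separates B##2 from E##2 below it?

Descending from B##2 to E##2 is the same interval as ascending E##2 to B##2.
E to B spans five letter names (E-F-G-A-B) — that makes it a fifth of some quality.
Counting semitones, E##2→B##2 is 7, which is the perfect fifth.

perfect fifth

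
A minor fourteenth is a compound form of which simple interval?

m7

Take out an octave (7 from the number): 14 − 7 = 7.
That makes a minor fourteenth a compound minor seventh — an octave plus a minor seventh.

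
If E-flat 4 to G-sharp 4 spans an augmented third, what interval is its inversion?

Inverted interval numbers add to nine, so a third pairs with a sixth (3 + 6 = 9).
The quality also flips — augmented becomes diminished — giving a diminished sixth.

diminished 6th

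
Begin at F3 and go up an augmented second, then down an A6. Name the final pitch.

An augmented second up from F3 is G#3.
Down an augmented sixth from G#3: Bb2 (10 semitones down).

Bb2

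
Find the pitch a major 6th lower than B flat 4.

D flat 4

Six letter names down from B: D.
A major sixth is 9 semitones; 9 semitones down from Bb4 gives Db4.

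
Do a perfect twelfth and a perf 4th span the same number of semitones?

A perfect twelfth is 19 semitones but a perfect fourth is 5 semitones — different sizes.

No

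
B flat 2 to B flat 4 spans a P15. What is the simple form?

Take out an octave (7 from the number): 15 − 7 = 8.
So a perfect fifteenth is an octave plus a perfect octave. The quality is unchanged.

perfect octave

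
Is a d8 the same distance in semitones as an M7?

A diminished octave spans 11 semitones, and a major seventh also spans 11 semitones — they're enharmonic.

Yes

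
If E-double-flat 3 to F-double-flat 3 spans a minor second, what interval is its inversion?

major 7th

The rule of nine gives the new number: 9 − 2 = 7, so a second becomes a seventh.
The quality also flips — minor becomes major — giving a major seventh.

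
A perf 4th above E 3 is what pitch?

The fourth takes the letter from E up to A.
Moving 5 semitones up from E3 (the size of a perfect fourth) reaches A3.

A 3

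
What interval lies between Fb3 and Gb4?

F to G spans two letter names (F-G), plus an octave, so the interval is some kind of ninth.
Fb3 to Gb4 is 14 semitones, matching the major ninth exactly, so the quality is major.
(Equivalently, a compound major second: a major second plus an octave.)

major 9th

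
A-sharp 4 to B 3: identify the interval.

major seventh

Descending from A#4 to B3 is the same interval as ascending B3 to A#4.
B to A spans seven letter names (B-C-D-E-F-G-A): a seventh.
B3 to A#4 is 11 semitones, matching the major seventh exactly, so the quality is major.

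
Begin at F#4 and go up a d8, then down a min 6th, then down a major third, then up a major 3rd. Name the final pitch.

A diminished octave up from F#4 is F5.
Down a minor sixth from F5: A4 (8 semitones down).
Down a major third from A4: F4 (4 semitones down).
A major third up from F4 is A4.

A4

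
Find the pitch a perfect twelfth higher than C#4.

G#5

Counting five letter names plus an octave up from C lands on G.
Moving 19 semitones up from C#4 (the size of a perfect twelfth) reaches G#5.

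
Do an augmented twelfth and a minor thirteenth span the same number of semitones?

Yes

Both span 20 semitones: an augmented twelfth and a minor thirteenth are the same chromatic distance.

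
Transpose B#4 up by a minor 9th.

Counting two letter names plus an octave up from B lands on C.
A minor ninth is 13 semitones; 13 semitones up from B#4 gives C#6.

C#6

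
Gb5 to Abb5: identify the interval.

m2

G to A spans two letter names (G-A), so the interval is some kind of second.
Gb5 to Abb5 is 1 semitone, a half step short of the major second (2), so this is minor.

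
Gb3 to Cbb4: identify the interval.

diminished fourth

G to C spans four letter names (G-A-B-C): a fourth.
The perfect fourth is 5 semitones; here we have 4, one semitone narrower: diminished.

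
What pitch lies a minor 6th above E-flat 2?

C-flat 3

Six letter names up from E: C.
Moving 8 semitones up from Eb2 (the size of a minor sixth) reaches Cb3.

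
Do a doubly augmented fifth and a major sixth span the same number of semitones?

A doubly augmented fifth spans 9 semitones, and a major sixth also spans 9 semitones — they're enharmonic.

Yes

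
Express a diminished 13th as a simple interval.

d6

Each octave removed subtracts seven from the number: 13 − 7 = 6.
Quality carries through unchanged, so the simple form is a diminished sixth.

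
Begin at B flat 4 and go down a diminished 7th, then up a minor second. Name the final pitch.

Bb4 down a diminished seventh → C#4 (9 semitones).
A minor second up from C#4 is D4.

D 4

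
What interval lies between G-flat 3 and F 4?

G to F spans seven letter names (G-A-B-C-D-E-F): a seventh.
The major seventh spans 11 semitones, and Gb3 to F4 is exactly 11 semitones — so this is a major seventh.

major 7th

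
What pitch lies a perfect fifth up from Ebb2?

Bbb2

Counting five letter names up from E lands on B.
A perfect fifth spans 7 semitones, so from Ebb2 the target pitch is Bbb2.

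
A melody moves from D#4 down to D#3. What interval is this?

Descending from D#4 to D#3 is the same interval as ascending D#3 to D#4.
D to D is the same letter name, plus an octave, so the interval is some kind of octave.
Counting semitones, D#3→D#4 is 12, which is the perfect octave.

perfect octave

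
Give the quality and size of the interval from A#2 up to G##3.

major seventh

A to G spans seven letter names (A-B-C-D-E-F-G), so the interval is some kind of seventh.
Counting semitones, A#2→G##3 is 11, which is the major seventh.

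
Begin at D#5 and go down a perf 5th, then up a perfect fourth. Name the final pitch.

A perfect fifth down from D#5 is G#4.
Up a perfect fourth from G#4: C#5 (5 semitones up).

C#5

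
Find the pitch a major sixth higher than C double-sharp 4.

Counting six letter names up from C lands on A.
A major sixth spans 9 semitones, so from C##4 the target pitch is A##4.

A double-sharp 4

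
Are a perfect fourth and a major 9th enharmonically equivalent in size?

A perfect fourth is 5 semitones but a major ninth is 14 semitones — different sizes.

No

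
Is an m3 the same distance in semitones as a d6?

A minor third is 3 semitones but a diminished sixth is 7 semitones — different sizes.

No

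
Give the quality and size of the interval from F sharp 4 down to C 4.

Descending from F#4 to C4 is the same interval as ascending C4 to F#4.
C to F spans four letter names (C-D-E-F), so the interval is some kind of fourth.
C4 to F#4 spans 6 semitones — one semitone wider than the perfect fourth (5) — giving an augmented fourth.

augmented fourth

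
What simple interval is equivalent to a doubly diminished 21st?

Take out 2 octaves (14 from the number): 21 − 14 = 7.
Quality carries through unchanged, so the simple form is a doubly diminished seventh.

dd7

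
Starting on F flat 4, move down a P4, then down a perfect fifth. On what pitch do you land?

A perfect fourth down from Fb4 is Cb4.
Down a perfect fifth from Cb4: Fb3 (7 semitones down).

F flat 3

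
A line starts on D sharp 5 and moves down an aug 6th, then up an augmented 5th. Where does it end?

An augmented sixth down from D#5 is F4.
An augmented fifth up from F4 is C#5.

C sharp 5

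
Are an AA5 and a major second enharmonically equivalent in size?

No

A doubly augmented fifth is 9 semitones but a major second is 2 semitones — different sizes.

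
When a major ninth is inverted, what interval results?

First reduce the compound major ninth to its simple form, a major second.
Interval numbers invert to sum to nine: 2 + 7 = 9, so a second inverts to a seventh.
Quality inverts too: major becomes minor. That makes the inversion a minor seventh.

minor 7th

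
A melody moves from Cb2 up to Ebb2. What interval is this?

C to E spans three letter names (C-D-E) — that makes it a third of some quality.
Cb2 to Ebb2 is 3 semitones, a half step short of the major third (4), so this is minor.

m3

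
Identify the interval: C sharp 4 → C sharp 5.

perfect octave

C to C is the same letter name, plus an octave: an octave.
C#4 to C#5 is 12 semitones, matching the perfect octave exactly, so the quality is perfect.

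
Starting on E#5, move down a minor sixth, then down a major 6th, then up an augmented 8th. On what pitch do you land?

B##4

Down a minor sixth from E#5: G##4 (8 semitones down).
A major sixth down from G##4 is B#3.
An augmented octave up from B#3 is B##4.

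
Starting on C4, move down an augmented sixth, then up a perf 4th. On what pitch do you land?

C4 down an augmented sixth → Ebb3 (10 semitones).
A perfect fourth up from Ebb3 is Abb3.

Abb3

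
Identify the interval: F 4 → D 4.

m3

Descending from F4 to D4 is the same interval as ascending D4 to F4.
D to F spans three letter names (D-E-F), so the interval is some kind of third.
A major third would be 4 semitones, but D4 to F4 is 3 — one semitone narrower, making it a minor third.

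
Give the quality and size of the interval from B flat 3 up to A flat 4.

B to A spans seven letter names (B-C-D-E-F-G-A) — that makes it a seventh of some quality.
A major seventh would be 11 semitones, but Bb3 to Ab4 is 10 — one semitone narrower, making it a minor seventh.

minor seventh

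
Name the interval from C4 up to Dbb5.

diminished 9th

C to D spans two letter names (C-D), plus an octave — that makes it a ninth of some quality.
A major ninth would be 14 semitones; C4 to Dbb5 is 12, two semitones narrower, so the interval is diminished.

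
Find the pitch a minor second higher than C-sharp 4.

D 4

Two letter names up from C: D.
A minor second spans 1 semitone, so from C#4 the target pitch is D4.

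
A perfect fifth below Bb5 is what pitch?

The fifth takes the letter from B down to E.
Moving 7 semitones down from Bb5 (the size of a perfect fifth) reaches Eb5.

Eb5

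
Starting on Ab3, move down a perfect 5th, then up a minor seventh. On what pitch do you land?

Cb4

A perfect fifth down from Ab3 is Db3.
Db3 up a minor seventh → Cb4 (10 semitones).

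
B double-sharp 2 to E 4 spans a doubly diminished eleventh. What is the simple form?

dd4

Each octave removed subtracts seven from the number: 11 − 7 = 4.
Quality carries through unchanged, so the simple form is a doubly diminished fourth.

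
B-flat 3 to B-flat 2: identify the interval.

perfect 8th

Descending from Bb3 to Bb2 is the same interval as ascending Bb2 to Bb3.
B to B is the same letter name, plus an octave, so the interval is some kind of octave.
The perfect octave spans 12 semitones, and Bb2 to Bb3 is exactly 12 semitones — so this is a perfect octave.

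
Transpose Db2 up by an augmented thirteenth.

B3

Counting six letter names plus an octave up from D lands on B.
An augmented thirteenth is 22 semitones; 22 semitones up from Db2 gives B3.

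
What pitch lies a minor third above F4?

Three letter names up from F: A.
Moving 3 semitones up from F4 (the size of a minor third) reaches Ab4.

Ab4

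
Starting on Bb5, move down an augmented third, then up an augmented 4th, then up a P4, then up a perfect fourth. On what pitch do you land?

Bbb6

Down an augmented third from Bb5: Gbb5 (5 semitones down).
An augmented fourth up from Gbb5 is Cb6.
Up a perfect fourth from Cb6: Fb6 (5 semitones up).
Fb6 up a perfect fourth → Bbb6 (5 semitones).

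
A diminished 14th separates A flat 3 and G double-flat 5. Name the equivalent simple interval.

d7

Take out an octave (7 from the number): 14 − 7 = 7.
Quality carries through unchanged, so the simple form is a diminished seventh.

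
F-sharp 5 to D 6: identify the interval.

F to D spans six letter names (F-G-A-B-C-D) — that makes it a sixth of some quality.
A major sixth would be 9 semitones, but F#5 to D6 is 8 — one semitone narrower, making it a minor sixth.

m6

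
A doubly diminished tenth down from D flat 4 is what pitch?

Counting three letter names plus an octave down from D lands on B.
Moving 13 semitones down from Db4 (the size of a doubly diminished tenth) reaches B#2.

B sharp 2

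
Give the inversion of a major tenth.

First reduce the compound major tenth to its simple form, a major third.
The rule of nine gives the new number: 9 − 3 = 6, so a third becomes a sixth.
And major becomes minor under inversion, so we get a minor sixth.

minor 6th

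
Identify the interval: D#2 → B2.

D to B spans six letter names (D-E-F-G-A-B): a sixth.
A major sixth would be 9 semitones, but D#2 to B2 is 8 — one semitone narrower, making it a minor sixth.

m6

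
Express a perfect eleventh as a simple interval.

Take out an octave (7 from the number): 11 − 7 = 4.
Quality carries through unchanged, so the simple form is a perfect fourth.

P4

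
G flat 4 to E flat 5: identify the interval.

G to E spans six letter names (G-A-B-C-D-E): a sixth.
The major sixth spans 9 semitones, and Gb4 to Eb5 is exactly 9 semitones — so this is a major sixth.

major sixth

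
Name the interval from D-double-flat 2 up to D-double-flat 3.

P8

D to D is the same letter name, plus an octave: an octave.
The perfect octave spans 12 semitones, and Dbb2 to Dbb3 is exactly 12 semitones — so this is a perfect octave.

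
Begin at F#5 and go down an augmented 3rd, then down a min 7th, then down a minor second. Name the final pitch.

Down an augmented third from F#5: Db5 (5 semitones down).
A minor seventh down from Db5 is Eb4.
Down a minor second from Eb4: D4 (1 semitone down).

D4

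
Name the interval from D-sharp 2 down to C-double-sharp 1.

minor 9th

Descending from D#2 to C##1 is the same interval as ascending C##1 to D#2.
C to D spans two letter names (C-D), plus an octave — that makes it a ninth of some quality.
C##1 to D#2 is 13 semitones, a half step short of the major ninth (14), so this is minor.
(Equivalently, a compound minor second: a minor second plus an octave.)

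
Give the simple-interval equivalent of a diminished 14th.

Take out an octave (7 from the number): 14 − 7 = 7.
Quality carries through unchanged, so the simple form is a diminished seventh.

diminished 7th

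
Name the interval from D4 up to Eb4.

D to E spans two letter names (D-E) — that makes it a second of some quality.
At 1 semitone, D4→Eb4 falls one short of a major second: minor.

m2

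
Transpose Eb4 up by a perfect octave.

An octave keeps the letter name E, an octave up from E.
Moving 12 semitones up from Eb4 (the size of a perfect octave) reaches Eb5.

Eb5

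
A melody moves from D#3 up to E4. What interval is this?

minor ninth

D to E spans two letter names (D-E), plus an octave: a ninth.
A major ninth would be 14 semitones, but D#3 to E4 is 13 — one semitone narrower, making it a minor ninth.
(Equivalently, a compound minor second: a minor second plus an octave.)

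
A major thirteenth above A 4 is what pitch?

The thirteenth's letter: A up six letter names plus an octave → F.
A major thirteenth is 21 semitones; 21 semitones up from A4 gives F#6.

F-sharp 6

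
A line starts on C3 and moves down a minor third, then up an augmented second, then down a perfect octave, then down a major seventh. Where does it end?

C#1

Down a minor third from C3: A2 (3 semitones down).
Up an augmented second from A2: B#2 (3 semitones up).
A perfect octave down from B#2 is B#1.
Down a major seventh from B#1: C#1 (11 semitones down).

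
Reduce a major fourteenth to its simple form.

Subtracting seven from the interval number removes an octave: 14 − 7 = 7.
So a major fourteenth is an octave plus a major seventh. The quality is unchanged.

major seventh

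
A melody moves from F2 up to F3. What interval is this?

P8

F to F is the same letter name, plus an octave — that makes it an octave of some quality.
The perfect octave spans 12 semitones, and F2 to F3 is exactly 12 semitones — so this is a perfect octave.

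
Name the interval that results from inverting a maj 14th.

m2

First reduce the compound major fourteenth to its simple form, a major seventh.
Interval numbers invert to sum to nine: 7 + 2 = 9, so a seventh inverts to a second.
And major becomes minor under inversion, so we get a minor second.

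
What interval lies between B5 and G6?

B to G spans six letter names (B-C-D-E-F-G): a sixth.
A major sixth would be 9 semitones, but B5 to G6 is 8 — one semitone narrower, making it a minor sixth.

minor sixth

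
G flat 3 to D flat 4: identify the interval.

perfect fifth

G to D spans five letter names (G-A-B-C-D), so the interval is some kind of fifth.
Counting semitones, Gb3→Db4 is 7, which is the perfect fifth.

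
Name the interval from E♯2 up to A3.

diminished 11th

E to A spans four letter names (E-F-G-A), plus an octave: an eleventh.
The perfect eleventh is 17 semitones; here we have 16, one semitone narrower: diminished.
(Equivalently, a compound diminished fourth: a diminished fourth plus an octave.)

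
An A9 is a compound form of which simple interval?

augmented second

Each octave removed subtracts seven from the number: 9 − 7 = 2.
So an augmented ninth is an octave plus an augmented second. The quality is unchanged.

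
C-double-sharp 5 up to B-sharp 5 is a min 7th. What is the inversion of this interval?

major second

Inverted interval numbers add to nine, so a seventh pairs with a second (7 + 2 = 9).
The quality also flips — minor becomes major — giving a major second.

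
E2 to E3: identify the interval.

E to E is the same letter name, plus an octave, so the interval is some kind of octave.
Counting semitones, E2→E3 is 12, which is the perfect octave.

perfect octave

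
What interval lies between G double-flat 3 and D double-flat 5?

G to D spans five letter names (G-A-B-C-D), plus an octave — that makes it a twelfth of some quality.
The perfect twelfth spans 19 semitones, and Gbb3 to Dbb5 is exactly 19 semitones — so this is a perfect twelfth.
(Equivalently, a compound perfect fifth: a perfect fifth plus an octave.)

P12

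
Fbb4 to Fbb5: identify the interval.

perfect octave

F to F is the same letter name, plus an octave, so the interval is some kind of octave.
The perfect octave spans 12 semitones, and Fbb4 to Fbb5 is exactly 12 semitones — so this is a perfect octave.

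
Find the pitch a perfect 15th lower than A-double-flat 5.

The letter stays A (same as the start), shifted two octaves down.
Moving 24 semitones down from Abb5 (the size of a perfect fifteenth) reaches Abb3.

A-double-flat 3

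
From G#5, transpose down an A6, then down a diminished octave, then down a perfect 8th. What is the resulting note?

An augmented sixth down from G#5 is Bb4.
Down a diminished octave from Bb4: B3 (11 semitones down).
A perfect octave down from B3 is B2.

B2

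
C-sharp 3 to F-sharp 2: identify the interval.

Descending from C#3 to F#2 is the same interval as ascending F#2 to C#3.
F to C spans five letter names (F-G-A-B-C) — that makes it a fifth of some quality.
The perfect fifth spans 7 semitones, and F#2 to C#3 is exactly 7 semitones — so this is a perfect fifth.

perfect fifth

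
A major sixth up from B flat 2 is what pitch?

G 3

The sixth takes the letter from B up to G.
A major sixth spans 9 semitones, so from Bb2 the target pitch is G3.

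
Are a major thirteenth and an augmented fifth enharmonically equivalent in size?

A major thirteenth spans 21 semitones; an augmented fifth spans 8 semitones. They differ by 13.

No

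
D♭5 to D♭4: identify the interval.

perfect 8th

Descending from Db5 to Db4 is the same interval as ascending Db4 to Db5.
D to D is the same letter name, plus an octave, so the interval is some kind of octave.
Counting semitones, Db4→Db5 is 12, which is the perfect octave.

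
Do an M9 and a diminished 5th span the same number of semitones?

No

14 semitones (major ninth) vs 6 semitones (diminished fifth): not equal.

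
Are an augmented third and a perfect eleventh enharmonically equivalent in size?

No

An augmented third spans 5 semitones; a perfect eleventh spans 17 semitones. They differ by 12.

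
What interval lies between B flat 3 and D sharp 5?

B to D spans three letter names (B-C-D), plus an octave, so the interval is some kind of tenth.
The major tenth is 16 semitones; here we have 17, one semitone wider: augmented.
(Equivalently, a compound augmented third: an augmented third plus an octave.)

augmented 10th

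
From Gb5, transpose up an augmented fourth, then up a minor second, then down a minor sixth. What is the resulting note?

F5

Up an augmented fourth from Gb5: C6 (6 semitones up).
C6 up a minor second → Db6 (1 semitone).
A minor sixth down from Db6 is F5.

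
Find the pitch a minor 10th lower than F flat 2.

The tenth's letter: F down three letter names plus an octave → D.
A minor tenth is 15 semitones; 15 semitones down from Fb2 gives Db1.

D flat 1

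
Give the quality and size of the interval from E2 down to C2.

major third

Descending from E2 to C2 is the same interval as ascending C2 to E2.
C to E spans three letter names (C-D-E), so the interval is some kind of third.
C2 to E2 is 4 semitones, matching the major third exactly, so the quality is major.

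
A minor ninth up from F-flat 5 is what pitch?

The ninth's letter: F up two letter names plus an octave → G.
Moving 13 semitones up from Fb5 (the size of a minor ninth) reaches Gbb6.

G-double-flat 6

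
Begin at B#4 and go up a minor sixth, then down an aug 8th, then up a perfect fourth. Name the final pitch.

A minor sixth up from B#4 is G#5.
An augmented octave down from G#5 is G4.
Up a perfect fourth from G4: C5 (5 semitones up).

C5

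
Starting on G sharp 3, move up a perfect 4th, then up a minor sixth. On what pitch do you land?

G#3 up a perfect fourth → C#4 (5 semitones).
Up a minor sixth from C#4: A4 (8 semitones up).

A 4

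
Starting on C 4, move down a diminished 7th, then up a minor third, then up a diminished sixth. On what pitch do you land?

D flat 4

A diminished seventh down from C4 is D#3.
A minor third up from D#3 is F#3.
A diminished sixth up from F#3 is Db4.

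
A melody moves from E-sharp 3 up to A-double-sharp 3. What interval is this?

E to A spans four letter names (E-F-G-A), so the interval is some kind of fourth.
A perfect fourth would be 5 semitones; E#3 to A##3 is 6, one semitone wider, so the interval is augmented.

augmented 4th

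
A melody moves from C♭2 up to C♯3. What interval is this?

doubly augmented octave

C to C is the same letter name, plus an octave, so the interval is some kind of octave.
A perfect octave would be 12 semitones; Cb2 to C#3 is 14, two semitones wider, so the interval is doubly augmented.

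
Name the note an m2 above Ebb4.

Fbb4

Two letter names up from E: F.
A minor second is 1 semitone; 1 semitone up from Ebb4 gives Fbb4.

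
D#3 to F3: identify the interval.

diminished 3rd

D to F spans three letter names (D-E-F) — that makes it a third of some quality.
D#3 to F3 spans 2 semitones — two semitones narrower than the major third (4) — giving a diminished third.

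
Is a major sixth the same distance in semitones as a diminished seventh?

Yes

A major sixth = 9 semitones = a diminished seventh; enharmonically equal.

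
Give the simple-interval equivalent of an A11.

augmented fourth

Take out an octave (7 from the number): 11 − 7 = 4.
So an augmented eleventh is an octave plus an augmented fourth. The quality is unchanged.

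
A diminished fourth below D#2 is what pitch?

Counting four letter names down from D lands on A.
Moving 4 semitones down from D#2 (the size of a diminished fourth) reaches A##1.

A##1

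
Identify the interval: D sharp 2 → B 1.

M3

Descending from D#2 to B1 is the same interval as ascending B1 to D#2.
B to D spans three letter names (B-C-D), so the interval is some kind of third.
B1 to D#2 is 4 semitones, matching the major third exactly, so the quality is major.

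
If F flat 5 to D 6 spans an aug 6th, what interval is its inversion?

diminished 3rd

Interval numbers invert to sum to nine: 6 + 3 = 9, so a sixth inverts to a third.
The quality also flips — augmented becomes diminished — giving a diminished third.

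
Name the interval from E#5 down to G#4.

Descending from E#5 to G#4 is the same interval as ascending G#4 to E#5.
G to E spans six letter names (G-A-B-C-D-E): a sixth.
The major sixth spans 9 semitones, and G#4 to E#5 is exactly 9 semitones — so this is a major sixth.

major sixth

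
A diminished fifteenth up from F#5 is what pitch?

For a fifteenth the letter name doesn't change: still F, two octaves up.
A diminished fifteenth spans 23 semitones, so from F#5 the target pitch is F7.

F7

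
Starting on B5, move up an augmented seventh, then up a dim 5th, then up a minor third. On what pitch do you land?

G#7

An augmented seventh up from B5 is A##6.
A diminished fifth up from A##6 is E#7.
Up a minor third from E#7: G#7 (3 semitones up).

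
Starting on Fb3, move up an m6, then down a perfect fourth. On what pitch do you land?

Up a minor sixth from Fb3: Dbb4 (8 semitones up).
Down a perfect fourth from Dbb4: Abb3 (5 semitones down).

Abb3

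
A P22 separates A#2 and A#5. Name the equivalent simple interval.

Subtracting seven from the interval number removes an octave: 22 − 14 = 8.
So a perfect twenty-second is 2 octaves plus a perfect octave. The quality is unchanged.

perfect octave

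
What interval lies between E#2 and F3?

diminished 9th

E to F spans two letter names (E-F), plus an octave — that makes it a ninth of some quality.
The major ninth is 14 semitones; here we have 12, two semitones narrower: diminished.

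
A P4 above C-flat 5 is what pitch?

F-flat 5

Four letter names up from C: F.
Moving 5 semitones up from Cb5 (the size of a perfect fourth) reaches Fb5.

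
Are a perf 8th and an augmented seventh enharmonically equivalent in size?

Yes

A perfect octave = 12 semitones = an augmented seventh; enharmonically equal.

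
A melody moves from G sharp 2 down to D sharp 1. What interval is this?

perfect eleventh

Descending from G#2 to D#1 is the same interval as ascending D#1 to G#2.
D to G spans four letter names (D-E-F-G), plus an octave, so the interval is some kind of eleventh.
The perfect eleventh spans 17 semitones, and D#1 to G#2 is exactly 17 semitones — so this is a perfect eleventh.
(Equivalently, a compound perfect fourth: a perfect fourth plus an octave.)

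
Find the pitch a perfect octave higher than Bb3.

For an octave the letter name doesn't change: still B, an octave up.
A perfect octave spans 12 semitones, so from Bb3 the target pitch is Bb4.

Bb4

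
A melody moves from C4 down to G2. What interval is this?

Descending from C4 to G2 is the same interval as ascending G2 to C4.
G to C spans four letter names (G-A-B-C), plus an octave, so the interval is some kind of eleventh.
The perfect eleventh spans 17 semitones, and G2 to C4 is exactly 17 semitones — so this is a perfect eleventh.
(Equivalently, a compound perfect fourth: a perfect fourth plus an octave.)

perfect 11th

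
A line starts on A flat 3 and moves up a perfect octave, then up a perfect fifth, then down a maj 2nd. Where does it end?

D flat 5

Up a perfect octave from Ab3: Ab4 (12 semitones up).
A perfect fifth up from Ab4 is Eb5.
Eb5 down a major second → Db5 (2 semitones).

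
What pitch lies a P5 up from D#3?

The fifth takes the letter from D up to A.
Moving 7 semitones up from D#3 (the size of a perfect fifth) reaches A#3.

A#3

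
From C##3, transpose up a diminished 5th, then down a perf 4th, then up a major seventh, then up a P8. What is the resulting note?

C##5

Up a diminished fifth from C##3: G#3 (6 semitones up).
A perfect fourth down from G#3 is D#3.
A major seventh up from D#3 is C##4.
C##4 up a perfect octave → C##5 (12 semitones).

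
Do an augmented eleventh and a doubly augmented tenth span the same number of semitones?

Both span 18 semitones: an augmented eleventh and a doubly augmented tenth are the same chromatic distance.

Yes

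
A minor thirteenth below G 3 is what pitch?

The thirteenth's letter: G down six letter names plus an octave → B.
Moving 20 semitones down from G3 (the size of a minor thirteenth) reaches B1.

B 1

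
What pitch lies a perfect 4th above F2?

Four letter names up from F: B.
Moving 5 semitones up from F2 (the size of a perfect fourth) reaches Bb2.

Bb2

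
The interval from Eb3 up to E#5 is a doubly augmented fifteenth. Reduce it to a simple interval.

Subtracting seven from the interval number removes an octave: 15 − 7 = 8.
Quality carries through unchanged, so the simple form is a doubly augmented octave.

doubly augmented 8th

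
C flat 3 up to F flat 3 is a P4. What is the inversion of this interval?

Inverted interval numbers add to nine, so a fourth pairs with a fifth (4 + 5 = 9).
The quality also flips — perfect stays perfect — giving a perfect fifth.

perfect 5th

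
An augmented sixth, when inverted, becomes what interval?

d3

Inverted interval numbers add to nine, so a sixth pairs with a third (6 + 3 = 9).
Quality inverts too: augmented becomes diminished. That makes the inversion a diminished third.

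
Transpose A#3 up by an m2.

The second takes the letter from A up to B.
A minor second spans 1 semitone, so from A#3 the target pitch is B3.

B3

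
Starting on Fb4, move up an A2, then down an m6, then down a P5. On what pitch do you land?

E3

An augmented second up from Fb4 is G4.
Down a minor sixth from G4: B3 (8 semitones down).
Down a perfect fifth from B3: E3 (7 semitones down).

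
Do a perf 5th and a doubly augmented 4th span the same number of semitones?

Yes

A perfect fifth = 7 semitones = a doubly augmented fourth; enharmonically equal.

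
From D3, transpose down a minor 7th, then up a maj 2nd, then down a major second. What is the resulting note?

Down a minor seventh from D3: E2 (10 semitones down).
Up a major second from E2: F#2 (2 semitones up).
F#2 down a major second → E2 (2 semitones).

E2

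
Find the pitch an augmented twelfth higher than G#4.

Five letters up from G (plus an octave) reaches D.
An augmented twelfth spans 20 semitones, so from G#4 the target pitch is D##6.

D##6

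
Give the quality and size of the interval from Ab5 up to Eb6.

A to E spans five letter names (A-B-C-D-E): a fifth.
The perfect fifth spans 7 semitones, and Ab5 to Eb6 is exactly 7 semitones — so this is a perfect fifth.

perfect fifth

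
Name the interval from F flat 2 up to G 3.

F to G spans two letter names (F-G), plus an octave: a ninth.
A major ninth would be 14 semitones; Fb2 to G3 is 15, one semitone wider, so the interval is augmented.
(Equivalently, a compound augmented second: an augmented second plus an octave.)

augmented ninth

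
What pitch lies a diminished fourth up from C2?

Fb2

Counting four letter names up from C lands on F.
A diminished fourth spans 4 semitones, so from C2 the target pitch is Fb2.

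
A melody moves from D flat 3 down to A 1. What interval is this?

Descending from Db3 to A1 is the same interval as ascending A1 to Db3.
A to D spans four letter names (A-B-C-D), plus an octave — that makes it an eleventh of some quality.
A perfect eleventh would be 17 semitones; A1 to Db3 is 16, one semitone narrower, so the interval is diminished.
(Equivalently, a compound diminished fourth: a diminished fourth plus an octave.)

d11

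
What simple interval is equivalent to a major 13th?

Each octave removed subtracts seven from the number: 13 − 7 = 6.
So a major thirteenth is an octave plus a major sixth. The quality is unchanged.

major 6th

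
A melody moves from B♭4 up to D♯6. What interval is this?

augmented 10th

B to D spans three letter names (B-C-D), plus an octave, so the interval is some kind of tenth.
A major tenth would be 16 semitones; Bb4 to D#6 is 17, one semitone wider, so the interval is augmented.
(Equivalently, a compound augmented third: an augmented third plus an octave.)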